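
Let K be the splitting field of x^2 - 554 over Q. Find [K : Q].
[K : Q] = 2

f(x) = x^2 - 554 factors as (x - √554)(x + √554). The splitting field is K = Q(√554). Since 554 is squarefree and > 1, it is not a perfect square, so x^2 - 554 is irreducible over Q and [Q(√554) : Q] = 2. Hence [K : Q] = 2.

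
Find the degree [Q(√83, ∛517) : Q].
[Q(√83, ∛517) : Q] = 6

Let L = Q(√83, ∛517). Since Q(√83) ⊂ L and [Q(√83):Q] = 2, the tower law gives 2 | [L:Q]. Likewise Q(∛517) ⊂ L with [Q(∛517):Q] = 3 (because 517 is not a perfect cube), so 3 | [L:Q]. As gcd(2,3) = 1, [L:Q] is divisible by 6. Conversely L is generated over Q by √83 and ∛517, so [L:Q] ≤ 2·3 = 6. Therefore [Q(√83, ∛517) : Q] = 6.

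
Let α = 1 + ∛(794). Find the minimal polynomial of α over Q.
m_α(x) = x^3 - 3x^2 + 3x - 795

Set β = α - 1 = ∛(794), so β^3 = 794. Then (α - 1)^3 - 794 = 0, i.e. α is a root of g(x) = (x - 1)^3 - 794 = x^3 - 3x^2 + 3x - 795. Since g(x) = h(x - 1) where h(x) = x^3 - 794, and h is irreducible over Q (because 794 is not a perfect cube, so h has no rational root, and a monic cubic with no rational root is irreducible), g is also irreducible (irreducibility is preserved under the substitution x → x - 1). Hence m_α(x) = x^3 - 3x^2 + 3x - 795.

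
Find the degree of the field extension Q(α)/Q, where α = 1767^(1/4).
[Q(α):Q] = 4

α is a root of x^4 - 1767. By Eisenstein's criterion at the prime p = 3 (which divides the constant term 1767 but p^2 = 9 does not, since 1767 is squarefree), x^4 - 1767 is irreducible over Q. Hence [Q(α):Q] = 4.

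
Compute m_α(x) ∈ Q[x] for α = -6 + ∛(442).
m_α(x) = x^3 + 18x^2 + 108x - 226

Set β = α + 6 = ∛(442), so β^3 = 442. Then (α + 6)^3 - 442 = 0, i.e. α is a root of g(x) = (x + 6)^3 - 442 = x^3 + 18x^2 + 108x - 226. Since g(x) = h(x + 6) where h(x) = x^3 - 442, and h is irreducible over Q (because 442 is not a perfect cube, so h has no rational root, and a monic cubic with no rational root is irreducible), g is also irreducible (irreducibility is preserved under the substitution x → x + 6). Hence m_α(x) = x^3 + 18x^2 + 108x - 226.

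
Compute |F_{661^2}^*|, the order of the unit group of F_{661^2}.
|F_{661^2}^*| = 436920

F_{661^2} has 661^2 = 436921 elements; its multiplicative group consists of all nonzero elements, so |F_{661^2}^*| = 436921 - 1 = 436920. (It is cyclic since any finite subgroup of the multiplicative group of a field is cyclic.)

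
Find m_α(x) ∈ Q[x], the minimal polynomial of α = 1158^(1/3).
m_α(x) = x^3 - 1158

α satisfies α^3 = 1158, so x^3 - 1158 annihilates α. By the rational root test, a rational root p/q (in lowest terms) of x^3 - 1158 would satisfy p^3 = 1158 q^3, forcing q = 1 and p^3 = 1158; but 1158 is not a perfect cube, contradiction. A monic cubic over Q with no rational root is irreducible (any nontrivial factorization would include a linear factor). Hence x^3 - 1158 is the minimal polynomial of α, and in particular [Q(α):Q] = 3.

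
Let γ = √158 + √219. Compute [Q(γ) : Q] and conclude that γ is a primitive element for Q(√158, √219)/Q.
[Q(γ) : Q] = 4 (equivalently, Q(γ) = Q(√158, √219))

Obviously Q(γ) ⊆ Q(√158, √219), and [Q(√158, √219):Q] = 4 (since 158, 219 are distinct squarefree integers > 1 with 34602 not a perfect square). To show equality we compute the minimal polynomial of γ. From γ = √158 + √219: γ^2 = 158 + 2√(34602) + 219 = 377 + 2√(34602), so γ^2 - 377 = 2√(34602); squaring, (γ^2 - 377)^2 = 4·34602, i.e. γ^4 - 754γ^2 + 142129 - 138408 = 0, i.e. γ^4 - 754γ^2 + 3721 = 0. So γ is a root of x^4 - 754x^2 + 3721. This polynomial is irreducible over Q: it has no rational root (each ±√158 ± √219 is irrational), and any factorization into two quadratics over Q would force √(34602) ∈ Q (pairing opposite roots) or √158, √219 ∈ Q (other pairings), all impossible. Hence [Q(γ):Q] = 4 = [Q(√158, √219):Q], so Q(γ) = Q(√158, √219).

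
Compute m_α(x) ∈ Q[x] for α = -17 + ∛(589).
m_α(x) = x^3 + 51x^2 + 867x + 4324

Set β = α + 17 = ∛(589), so β^3 = 589. Then (α + 17)^3 - 589 = 0, i.e. α is a root of g(x) = (x + 17)^3 - 589 = x^3 + 51x^2 + 867x + 4324. Since g(x) = h(x + 17) where h(x) = x^3 - 589, and h is irreducible over Q (because 589 is not a perfect cube, so h has no rational root, and a monic cubic with no rational root is irreducible), g is also irreducible (irreducibility is preserved under the substitution x → x + 17). Hence m_α(x) = x^3 + 51x^2 + 867x + 4324.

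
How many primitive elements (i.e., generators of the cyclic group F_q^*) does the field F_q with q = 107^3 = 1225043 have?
There are φ(1225042) = 471744 primitive elements

F_q^* is cyclic of order q - 1 = 1225042. A cyclic group of order m has exactly φ(m) generators. Here m = 1225042 = 2 · 7 · 13 · 53 · 127, so the number of primitive elements is φ(1225042) = 471744.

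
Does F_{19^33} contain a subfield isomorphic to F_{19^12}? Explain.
No: F_{19^12} is not a subfield of F_{19^33}

F_{p^m} embeds in F_{p^n} iff m | n. Here 12 ∤ 33 (since 33 = 2·12 + 9 with remainder 9 ≠ 0), so F_{19^12} is not a subfield of F_{19^33}. Equivalently: if it were, the tower law would give 12 = [F_{19^12}:F_19] dividing [F_{19^33}:F_19] = 33, contradiction.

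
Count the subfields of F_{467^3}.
F_{467^3} has 2 subfields

The subfields of F_{p^n} are exactly the fields F_{p^d} for d | n (each is the fixed field of the unique index-d subgroup of Gal(F_{p^n}/F_p) ≅ Z/nZ). The divisors of n = 3 are {1, 3}, giving 2 subfields: F_{467^1}, F_{467^3}.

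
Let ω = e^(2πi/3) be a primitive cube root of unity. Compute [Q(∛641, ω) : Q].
[Q(∛641, ω) : Q] = 6

[Q(∛641):Q] = 3 (min poly x^3 - 641, irreducible since 641 is not a perfect cube). [Q(ω):Q] = 2 (min poly x^2 + x + 1). Since Q(∛641) ⊂ R and ω ∉ R, we have ω ∉ Q(∛641), so x^2 + x + 1 remains irreducible over Q(∛641) and [Q(∛641, ω) : Q(∛641)] = 2. By the tower law, [Q(∛641, ω) : Q] = 3 · 2 = 6. (In fact Q(∛641, ω) is the splitting field of x^3 - 641 over Q.)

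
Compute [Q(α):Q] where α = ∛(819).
[Q(α):Q] = 3

The minimal polynomial of α is x^3 - 819, irreducible over Q since 819 is not a perfect cube (so x^3 - 819 has no rational root). Hence [Q(α):Q] = deg(m_α) = 3.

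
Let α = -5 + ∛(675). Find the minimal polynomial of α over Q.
m_α(x) = x^3 + 15x^2 + 75x - 550

Set β = α + 5 = ∛(675), so β^3 = 675. Then (α + 5)^3 - 675 = 0, i.e. α is a root of g(x) = (x + 5)^3 - 675 = x^3 + 15x^2 + 75x - 550. Since g(x) = h(x + 5) where h(x) = x^3 - 675, and h is irreducible over Q (because 675 is not a perfect cube, so h has no rational root, and a monic cubic with no rational root is irreducible), g is also irreducible (irreducibility is preserved under the substitution x → x + 5). Hence m_α(x) = x^3 + 15x^2 + 75x - 550.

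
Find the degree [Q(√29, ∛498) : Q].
[Q(√29, ∛498) : Q] = 6

Let L = Q(√29, ∛498). Since Q(√29) ⊂ L and [Q(√29):Q] = 2, the tower law gives 2 | [L:Q]. Likewise Q(∛498) ⊂ L with [Q(∛498):Q] = 3 (because 498 is not a perfect cube), so 3 | [L:Q]. As gcd(2,3) = 1, [L:Q] is divisible by 6. Conversely L is generated over Q by √29 and ∛498, so [L:Q] ≤ 2·3 = 6. Therefore [Q(√29, ∛498) : Q] = 6.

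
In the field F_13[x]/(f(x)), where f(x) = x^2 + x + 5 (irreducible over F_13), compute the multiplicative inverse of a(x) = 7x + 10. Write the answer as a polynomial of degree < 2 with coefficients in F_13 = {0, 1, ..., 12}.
a(x)^(-1) ≡ 3x + 8 (mod f(x))

Since f is irreducible over F_13, F_13[x]/(f) is a field and a(x) ≠ 0 has an inverse. Apply the extended Euclidean algorithm to f(x) and a(x) in F_13[x]: f(x) = (2x + 1)·a(x) + (8). The last nonzero remainder is the constant 8 = gcd(f, a) in F_13. Back-substituting through the division chain expresses 8 = s(x)·a(x) + t(x)·f(x) with s(x) ≡ 11x + 12 (mod f), so (11x + 12)·a(x) ≡ 8 (mod f). Multiplying by 8^(-1) ≡ 5 in F_13 gives a(x)^(-1) ≡ 5·(11x + 12) ≡ 3x + 8 (mod f). Check: (7x + 10)·(3x + 8) = 8x^2 + 8x + 2 ≡ 1 (mod x^2 + x + 5).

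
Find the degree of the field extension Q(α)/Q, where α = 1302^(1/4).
[Q(α):Q] = 4

α is a root of x^4 - 1302. By Eisenstein's criterion at the prime p = 2 (which divides the constant term 1302 but p^2 = 4 does not, since 1302 is squarefree), x^4 - 1302 is irreducible over Q. Hence [Q(α):Q] = 4.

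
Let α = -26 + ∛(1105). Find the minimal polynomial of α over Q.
m_α(x) = x^3 + 78x^2 + 2028x + 16471

Set β = α + 26 = ∛(1105), so β^3 = 1105. Then (α + 26)^3 - 1105 = 0, i.e. α is a root of g(x) = (x + 26)^3 - 1105 = x^3 + 78x^2 + 2028x + 16471. Since g(x) = h(x + 26) where h(x) = x^3 - 1105, and h is irreducible over Q (because 1105 is not a perfect cube, so h has no rational root, and a monic cubic with no rational root is irreducible), g is also irreducible (irreducibility is preserved under the substitution x → x + 26). Hence m_α(x) = x^3 + 78x^2 + 2028x + 16471.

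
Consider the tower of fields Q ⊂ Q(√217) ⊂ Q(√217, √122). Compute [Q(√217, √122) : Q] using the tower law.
[Q(√217, √122) : Q] = 4

[Q(√217):Q] = 2 (min poly x^2 - 217, irreducible since 217 is squarefree > 1). For the top step, suppose √122 ∈ Q(√217), say √122 = c + d√217 with c, d ∈ Q. Squaring: 122 = c^2 + 217d^2 + 2cd√217. Since √217 ∉ Q this forces 2cd = 0. If d = 0 then √122 = c ∈ Q, contradicting 122 squarefree > 1. If c = 0 then 122 = 217d^2, so 217·122 = (217d)^2 is a perfect square in Q — but 217·122 = 26474 is not a perfect square (since 217 and 122 are distinct squarefree integers). Contradiction. Hence √122 ∉ Q(√217), so x^2 - 122 stays irreducible over Q(√217) and [Q(√217, √122) : Q(√217)] = 2. By the tower law, [Q(√217, √122) : Q] = 2 · 2 = 4.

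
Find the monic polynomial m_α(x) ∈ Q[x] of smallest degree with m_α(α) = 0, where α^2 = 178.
m_α(x) = x^2 - 178

α satisfies α^2 - 178 = 0, so x^2 - 178 annihilates α. Since d = 178 is squarefree and ≠ 1, it is not a perfect square in Q, so x^2 - 178 has no rational root and is therefore irreducible over Q (a degree-2 polynomial over a field is irreducible iff it has no root). Hence m_α(x) = x^2 - 178.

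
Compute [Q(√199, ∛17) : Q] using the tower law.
[Q(√199, ∛17) : Q] = 6

Let L = Q(√199, ∛17). Since Q(√199) ⊂ L and [Q(√199):Q] = 2, the tower law gives 2 | [L:Q]. Likewise Q(∛17) ⊂ L with [Q(∛17):Q] = 3 (because 17 is not a perfect cube), so 3 | [L:Q]. As gcd(2,3) = 1, [L:Q] is divisible by 6. Conversely L is generated over Q by √199 and ∛17, so [L:Q] ≤ 2·3 = 6. Therefore [Q(√199, ∛17) : Q] = 6.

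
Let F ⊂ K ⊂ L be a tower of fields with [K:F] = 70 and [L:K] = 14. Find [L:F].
[L:F] = 980

The tower law says that for any tower of field extensions F ⊂ K ⊂ L with finite degrees, [L:F] = [L:K] · [K:F]. Here this gives [L:F] = 14 · 70 = 980.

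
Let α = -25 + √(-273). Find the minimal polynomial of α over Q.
m_α(x) = x^2 + 50x + 898

From α + 25 = √(-273), squaring gives (α + 25)^2 = -273, i.e. α^2 + 50α + 625 = -273, so α^2 + 50α + 898 = 0. The discriminant of x^2 + 50x + 898 is (50)^2 - 4·(898) = 2500 - 3592 = -1092, and 4·(-273) is not a perfect square in Q since -273 is squarefree and ≠ 1. Hence x^2 + 50x + 898 is irreducible over Q and is the minimal polynomial of α.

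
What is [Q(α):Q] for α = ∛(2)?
[Q(α):Q] = 3

The minimal polynomial of α is x^3 - 2, irreducible over Q since 2 is not a perfect cube (so x^3 - 2 has no rational root). Hence [Q(α):Q] = deg(m_α) = 3.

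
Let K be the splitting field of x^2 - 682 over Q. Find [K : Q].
[K : Q] = 2

f(x) = x^2 - 682 factors as (x - √682)(x + √682). The splitting field is K = Q(√682). Since 682 is squarefree and > 1, it is not a perfect square, so x^2 - 682 is irreducible over Q and [Q(√682) : Q] = 2. Hence [K : Q] = 2.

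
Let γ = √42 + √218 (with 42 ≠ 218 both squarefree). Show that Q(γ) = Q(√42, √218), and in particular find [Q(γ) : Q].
[Q(γ) : Q] = 4 (equivalently, Q(γ) = Q(√42, √218))

Obviously Q(γ) ⊆ Q(√42, √218), and [Q(√42, √218):Q] = 4 (since 42, 218 are distinct squarefree integers > 1 with 9156 not a perfect square). To show equality we compute the minimal polynomial of γ. From γ = √42 + √218: γ^2 = 42 + 2√(9156) + 218 = 260 + 2√(9156), so γ^2 - 260 = 2√(9156); squaring, (γ^2 - 260)^2 = 4·9156, i.e. γ^4 - 520γ^2 + 67600 - 36624 = 0, i.e. γ^4 - 520γ^2 + 30976 = 0. So γ is a root of x^4 - 520x^2 + 30976. This polynomial is irreducible over Q: it has no rational root (each ±√42 ± √218 is irrational), and any factorization into two quadratics over Q would force √(9156) ∈ Q (pairing opposite roots) or √42, √218 ∈ Q (other pairings), all impossible. Hence [Q(γ):Q] = 4 = [Q(√42, √218):Q], so Q(γ) = Q(√42, √218).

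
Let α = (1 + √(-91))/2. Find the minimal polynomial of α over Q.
m_α(x) = x^2 - x + 23

From 2α - 1 = √(-91), squaring gives (2α - 1)^2 = -91, i.e. 4α^2 - 4α + 1 = -91, so α^2 - α + (1 + 91)/4 = 0. Since -91 ≡ 1 (mod 4), (1 + 91)/4 = 23 ∈ Z. The polynomial x^2 - x + 23 has discriminant 1 - 4·(23) = -91, which is not a perfect square in Q (d = -91 is squarefree and ≠ 1), so x^2 - x + 23 is irreducible over Q. It is the minimal polynomial of α.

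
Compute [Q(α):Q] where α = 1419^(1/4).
[Q(α):Q] = 4

α is a root of x^4 - 1419. By Eisenstein's criterion at the prime p = 3 (which divides the constant term 1419 but p^2 = 9 does not, since 1419 is squarefree), x^4 - 1419 is irreducible over Q. Hence [Q(α):Q] = 4.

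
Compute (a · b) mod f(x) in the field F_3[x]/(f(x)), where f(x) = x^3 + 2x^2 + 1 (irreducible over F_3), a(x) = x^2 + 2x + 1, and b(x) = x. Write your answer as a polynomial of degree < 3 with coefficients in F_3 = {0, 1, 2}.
a · b ≡ x + 2 (mod f(x))

Multiply in F_3[x]: a(x)·b(x) = (x^2 + 2x + 1)·(x) = x^3 + 2x^2 + x. This has degree ≥ 3, so divide by f(x) over F_3: x^3 + 2x^2 + x = (1)·(x^3 + 2x^2 + 1) + (x + 2). Hence a·b ≡ x + 2 (mod f). (F_3[x]/(f) is a field with 3^3 = 27 elements since f is irreducible of degree 3.)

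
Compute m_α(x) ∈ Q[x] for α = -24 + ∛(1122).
m_α(x) = x^3 + 72x^2 + 1728x + 12702

Set β = α + 24 = ∛(1122), so β^3 = 1122. Then (α + 24)^3 - 1122 = 0, i.e. α is a root of g(x) = (x + 24)^3 - 1122 = x^3 + 72x^2 + 1728x + 12702. Since g(x) = h(x + 24) where h(x) = x^3 - 1122, and h is irreducible over Q (because 1122 is not a perfect cube, so h has no rational root, and a monic cubic with no rational root is irreducible), g is also irreducible (irreducibility is preserved under the substitution x → x + 24). Hence m_α(x) = x^3 + 72x^2 + 1728x + 12702.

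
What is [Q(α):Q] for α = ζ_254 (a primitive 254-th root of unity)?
[Q(α):Q] = 126

The minimal polynomial of ζ_254 over Q is the 254-th cyclotomic polynomial Φ_254(x), which is irreducible over Q and has degree φ(254) = 126. Hence [Q(α):Q] = φ(254) = 126.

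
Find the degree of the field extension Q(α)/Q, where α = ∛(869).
[Q(α):Q] = 3

The minimal polynomial of α is x^3 - 869, irreducible over Q since 869 is not a perfect cube (so x^3 - 869 has no rational root). Hence [Q(α):Q] = deg(m_α) = 3.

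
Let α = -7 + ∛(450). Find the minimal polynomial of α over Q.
m_α(x) = x^3 + 21x^2 + 147x - 107

Set β = α + 7 = ∛(450), so β^3 = 450. Then (α + 7)^3 - 450 = 0, i.e. α is a root of g(x) = (x + 7)^3 - 450 = x^3 + 21x^2 + 147x - 107. Since g(x) = h(x + 7) where h(x) = x^3 - 450, and h is irreducible over Q (because 450 is not a perfect cube, so h has no rational root, and a monic cubic with no rational root is irreducible), g is also irreducible (irreducibility is preserved under the substitution x → x + 7). Hence m_α(x) = x^3 + 21x^2 + 147x - 107.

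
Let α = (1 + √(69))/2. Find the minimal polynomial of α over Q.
m_α(x) = x^2 - x - 17

From 2α - 1 = √(69), squaring gives (2α - 1)^2 = 69, i.e. 4α^2 - 4α + 1 = 69, so α^2 - α + (1 - 69)/4 = 0. Since 69 ≡ 1 (mod 4), (1 - 69)/4 = -17 ∈ Z. The polynomial x^2 - x - 17 has discriminant 1 - 4·(-17) = 69, which is not a perfect square in Q (d = 69 is squarefree and ≠ 1), so x^2 - x - 17 is irreducible over Q. It is the minimal polynomial of α.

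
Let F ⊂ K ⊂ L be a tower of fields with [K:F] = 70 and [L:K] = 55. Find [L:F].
[L:F] = 3850

The tower law says that for any tower of field extensions F ⊂ K ⊂ L with finite degrees, [L:F] = [L:K] · [K:F]. Here this gives [L:F] = 55 · 70 = 3850.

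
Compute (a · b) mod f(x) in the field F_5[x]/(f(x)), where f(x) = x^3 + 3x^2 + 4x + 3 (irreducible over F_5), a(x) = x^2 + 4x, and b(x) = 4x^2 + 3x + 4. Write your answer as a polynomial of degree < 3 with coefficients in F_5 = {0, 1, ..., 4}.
a · b ≡ 4x^2 + x + 4 (mod f(x))

Multiply in F_5[x]: a(x)·b(x) = (x^2 + 4x)·(4x^2 + 3x + 4) = 4x^4 + 4x^3 + x^2 + x. This has degree ≥ 3, so divide by f(x) over F_5: 4x^4 + 4x^3 + x^2 + x = (4x + 2)·(x^3 + 3x^2 + 4x + 3) + (4x^2 + x + 4). Hence a·b ≡ 4x^2 + x + 4 (mod f). (F_5[x]/(f) is a field with 5^3 = 125 elements since f is irreducible of degree 3.)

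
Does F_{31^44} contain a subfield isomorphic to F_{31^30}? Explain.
No: F_{31^30} is not a subfield of F_{31^44}

F_{p^m} embeds in F_{p^n} iff m | n. Here 30 ∤ 44 (since 44 = 1·30 + 14 with remainder 14 ≠ 0), so F_{31^30} is not a subfield of F_{31^44}. Equivalently: if it were, the tower law would give 30 = [F_{31^30}:F_31] dividing [F_{31^44}:F_31] = 44, contradiction.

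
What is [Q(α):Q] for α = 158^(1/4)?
[Q(α):Q] = 4

α is a root of x^4 - 158. By Eisenstein's criterion at the prime p = 2 (which divides the constant term 158 but p^2 = 4 does not, since 158 is squarefree), x^4 - 158 is irreducible over Q. Hence [Q(α):Q] = 4.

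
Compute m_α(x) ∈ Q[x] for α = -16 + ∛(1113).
m_α(x) = x^3 + 48x^2 + 768x + 2983

Set β = α + 16 = ∛(1113), so β^3 = 1113. Then (α + 16)^3 - 1113 = 0, i.e. α is a root of g(x) = (x + 16)^3 - 1113 = x^3 + 48x^2 + 768x + 2983. Since g(x) = h(x + 16) where h(x) = x^3 - 1113, and h is irreducible over Q (because 1113 is not a perfect cube, so h has no rational root, and a monic cubic with no rational root is irreducible), g is also irreducible (irreducibility is preserved under the substitution x → x + 16). Hence m_α(x) = x^3 + 48x^2 + 768x + 2983.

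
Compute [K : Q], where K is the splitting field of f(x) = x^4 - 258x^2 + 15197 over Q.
[K : Q] = 4

Solving the quadratic in x^2: x^2 = (258 ± √(258^2 - 4·15197))/2 = (258 ± √5776)/2 = (258 ± 76)/2, giving x^2 = 91 or x^2 = 167. So f(x) = (x^2 - 91)(x^2 - 167) and the roots of f are ±√91, ±√167. Hence the splitting field is K = Q(√91, √167). Since 91 and 167 are distinct squarefree integers > 1, their product 15197 is not a perfect square, so √167 ∉ Q(√91). By the tower law [K:Q] = [Q(√91,√167):Q(√91)] · [Q(√91):Q] = 2 · 2 = 4.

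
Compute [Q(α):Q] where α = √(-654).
[Q(α):Q] = 2

[Q(α):Q] equals the degree of the minimal polynomial of α. Here α^2 = -654 and x^2 + 654 is irreducible (d = -654 is squarefree, ≠ 1, hence not a square), so deg(m_α) = 2. Thus [Q(α):Q] = 2.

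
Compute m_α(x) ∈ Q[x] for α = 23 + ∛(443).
m_α(x) = x^3 - 69x^2 + 1587x - 12610

Set β = α - 23 = ∛(443), so β^3 = 443. Then (α - 23)^3 - 443 = 0, i.e. α is a root of g(x) = (x - 23)^3 - 443 = x^3 - 69x^2 + 1587x - 12610. Since g(x) = h(x - 23) where h(x) = x^3 - 443, and h is irreducible over Q (because 443 is not a perfect cube, so h has no rational root, and a monic cubic with no rational root is irreducible), g is also irreducible (irreducibility is preserved under the substitution x → x - 23). Hence m_α(x) = x^3 - 69x^2 + 1587x - 12610.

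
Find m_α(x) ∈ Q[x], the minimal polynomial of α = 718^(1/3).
m_α(x) = x^3 - 718

α satisfies α^3 = 718, so x^3 - 718 annihilates α. By the rational root test, a rational root p/q (in lowest terms) of x^3 - 718 would satisfy p^3 = 718 q^3, forcing q = 1 and p^3 = 718; but 718 is not a perfect cube, contradiction. A monic cubic over Q with no rational root is irreducible (any nontrivial factorization would include a linear factor). Hence x^3 - 718 is the minimal polynomial of α, and in particular [Q(α):Q] = 3.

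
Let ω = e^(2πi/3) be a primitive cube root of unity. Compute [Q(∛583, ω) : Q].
[Q(∛583, ω) : Q] = 6

[Q(∛583):Q] = 3 (min poly x^3 - 583, irreducible since 583 is not a perfect cube). [Q(ω):Q] = 2 (min poly x^2 + x + 1). Since Q(∛583) ⊂ R and ω ∉ R, we have ω ∉ Q(∛583), so x^2 + x + 1 remains irreducible over Q(∛583) and [Q(∛583, ω) : Q(∛583)] = 2. By the tower law, [Q(∛583, ω) : Q] = 3 · 2 = 6. (In fact Q(∛583, ω) is the splitting field of x^3 - 583 over Q.)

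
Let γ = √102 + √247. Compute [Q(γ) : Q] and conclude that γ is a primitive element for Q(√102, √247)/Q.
[Q(γ) : Q] = 4 (equivalently, Q(γ) = Q(√102, √247))

Obviously Q(γ) ⊆ Q(√102, √247), and [Q(√102, √247):Q] = 4 (since 102, 247 are distinct squarefree integers > 1 with 25194 not a perfect square). To show equality we compute the minimal polynomial of γ. From γ = √102 + √247: γ^2 = 102 + 2√(25194) + 247 = 349 + 2√(25194), so γ^2 - 349 = 2√(25194); squaring, (γ^2 - 349)^2 = 4·25194, i.e. γ^4 - 698γ^2 + 121801 - 100776 = 0, i.e. γ^4 - 698γ^2 + 21025 = 0. So γ is a root of x^4 - 698x^2 + 21025. This polynomial is irreducible over Q: it has no rational root (each ±√102 ± √247 is irrational), and any factorization into two quadratics over Q would force √(25194) ∈ Q (pairing opposite roots) or √102, √247 ∈ Q (other pairings), all impossible. Hence [Q(γ):Q] = 4 = [Q(√102, √247):Q], so Q(γ) = Q(√102, √247).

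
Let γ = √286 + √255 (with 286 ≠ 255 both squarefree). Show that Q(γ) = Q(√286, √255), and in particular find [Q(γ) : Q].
[Q(γ) : Q] = 4 (equivalently, Q(γ) = Q(√286, √255))

Obviously Q(γ) ⊆ Q(√286, √255), and [Q(√286, √255):Q] = 4 (since 286, 255 are distinct squarefree integers > 1 with 72930 not a perfect square). To show equality we compute the minimal polynomial of γ. From γ = √286 + √255: γ^2 = 286 + 2√(72930) + 255 = 541 + 2√(72930), so γ^2 - 541 = 2√(72930); squaring, (γ^2 - 541)^2 = 4·72930, i.e. γ^4 - 1082γ^2 + 292681 - 291720 = 0, i.e. γ^4 - 1082γ^2 + 961 = 0. So γ is a root of x^4 - 1082x^2 + 961. This polynomial is irreducible over Q: it has no rational root (each ±√286 ± √255 is irrational), and any factorization into two quadratics over Q would force √(72930) ∈ Q (pairing opposite roots) or √286, √255 ∈ Q (other pairings), all impossible. Hence [Q(γ):Q] = 4 = [Q(√286, √255):Q], so Q(γ) = Q(√286, √255).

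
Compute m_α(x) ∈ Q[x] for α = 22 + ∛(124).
m_α(x) = x^3 - 66x^2 + 1452x - 10772

Set β = α - 22 = ∛(124), so β^3 = 124. Then (α - 22)^3 - 124 = 0, i.e. α is a root of g(x) = (x - 22)^3 - 124 = x^3 - 66x^2 + 1452x - 10772. Since g(x) = h(x - 22) where h(x) = x^3 - 124, and h is irreducible over Q (because 124 is not a perfect cube, so h has no rational root, and a monic cubic with no rational root is irreducible), g is also irreducible (irreducibility is preserved under the substitution x → x - 22). Hence m_α(x) = x^3 - 66x^2 + 1452x - 10772.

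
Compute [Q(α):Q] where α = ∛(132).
[Q(α):Q] = 3

The minimal polynomial of α is x^3 - 132, irreducible over Q since 132 is not a perfect cube (so x^3 - 132 has no rational root). Hence [Q(α):Q] = deg(m_α) = 3.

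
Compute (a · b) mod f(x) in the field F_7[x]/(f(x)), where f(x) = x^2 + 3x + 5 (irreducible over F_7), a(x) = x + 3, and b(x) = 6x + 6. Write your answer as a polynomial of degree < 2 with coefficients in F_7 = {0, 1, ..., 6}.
a · b ≡ 6x + 2 (mod f(x))

Multiply in F_7[x]: a(x)·b(x) = (x + 3)·(6x + 6) = 6x^2 + 3x + 4. This has degree ≥ 2, so divide by f(x) over F_7: 6x^2 + 3x + 4 = (6)·(x^2 + 3x + 5) + (6x + 2). Hence a·b ≡ 6x + 2 (mod f). (F_7[x]/(f) is a field with 7^2 = 49 elements since f is irreducible of degree 2.)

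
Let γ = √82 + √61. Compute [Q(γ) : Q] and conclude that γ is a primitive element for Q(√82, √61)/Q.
[Q(γ) : Q] = 4 (equivalently, Q(γ) = Q(√82, √61))

Obviously Q(γ) ⊆ Q(√82, √61), and [Q(√82, √61):Q] = 4 (since 82, 61 are distinct squarefree integers > 1 with 5002 not a perfect square). To show equality we compute the minimal polynomial of γ. From γ = √82 + √61: γ^2 = 82 + 2√(5002) + 61 = 143 + 2√(5002), so γ^2 - 143 = 2√(5002); squaring, (γ^2 - 143)^2 = 4·5002, i.e. γ^4 - 286γ^2 + 20449 - 20008 = 0, i.e. γ^4 - 286γ^2 + 441 = 0. So γ is a root of x^4 - 286x^2 + 441. This polynomial is irreducible over Q: it has no rational root (each ±√82 ± √61 is irrational), and any factorization into two quadratics over Q would force √(5002) ∈ Q (pairing opposite roots) or √82, √61 ∈ Q (other pairings), all impossible. Hence [Q(γ):Q] = 4 = [Q(√82, √61):Q], so Q(γ) = Q(√82, √61).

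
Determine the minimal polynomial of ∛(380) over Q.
m_α(x) = x^3 - 380

α satisfies α^3 = 380, so x^3 - 380 annihilates α. By the rational root test, a rational root p/q (in lowest terms) of x^3 - 380 would satisfy p^3 = 380 q^3, forcing q = 1 and p^3 = 380; but 380 is not a perfect cube, contradiction. A monic cubic over Q with no rational root is irreducible (any nontrivial factorization would include a linear factor). Hence x^3 - 380 is the minimal polynomial of α, and in particular [Q(α):Q] = 3.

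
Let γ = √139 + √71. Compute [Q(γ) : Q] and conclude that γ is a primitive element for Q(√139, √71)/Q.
[Q(γ) : Q] = 4 (equivalently, Q(γ) = Q(√139, √71))

Obviously Q(γ) ⊆ Q(√139, √71), and [Q(√139, √71):Q] = 4 (since 139, 71 are distinct squarefree integers > 1 with 9869 not a perfect square). To show equality we compute the minimal polynomial of γ. From γ = √139 + √71: γ^2 = 139 + 2√(9869) + 71 = 210 + 2√(9869), so γ^2 - 210 = 2√(9869); squaring, (γ^2 - 210)^2 = 4·9869, i.e. γ^4 - 420γ^2 + 44100 - 39476 = 0, i.e. γ^4 - 420γ^2 + 4624 = 0. So γ is a root of x^4 - 420x^2 + 4624. This polynomial is irreducible over Q: it has no rational root (each ±√139 ± √71 is irrational), and any factorization into two quadratics over Q would force √(9869) ∈ Q (pairing opposite roots) or √139, √71 ∈ Q (other pairings), all impossible. Hence [Q(γ):Q] = 4 = [Q(√139, √71):Q], so Q(γ) = Q(√139, √71).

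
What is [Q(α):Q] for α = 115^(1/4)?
[Q(α):Q] = 4

α is a root of x^4 - 115. By Eisenstein's criterion at the prime p = 5 (which divides the constant term 115 but p^2 = 25 does not, since 115 is squarefree), x^4 - 115 is irreducible over Q. Hence [Q(α):Q] = 4.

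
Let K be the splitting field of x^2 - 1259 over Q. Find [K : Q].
[K : Q] = 2

f(x) = x^2 - 1259 factors as (x - √1259)(x + √1259). The splitting field is K = Q(√1259). Since 1259 is squarefree and > 1, it is not a perfect square, so x^2 - 1259 is irreducible over Q and [Q(√1259) : Q] = 2. Hence [K : Q] = 2.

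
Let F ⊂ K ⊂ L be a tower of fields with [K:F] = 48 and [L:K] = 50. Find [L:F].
[L:F] = 2400

The tower law says that for any tower of field extensions F ⊂ K ⊂ L with finite degrees, [L:F] = [L:K] · [K:F]. Here this gives [L:F] = 50 · 48 = 2400.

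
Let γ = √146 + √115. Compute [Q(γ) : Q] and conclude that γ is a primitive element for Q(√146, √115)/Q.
[Q(γ) : Q] = 4 (equivalently, Q(γ) = Q(√146, √115))

Obviously Q(γ) ⊆ Q(√146, √115), and [Q(√146, √115):Q] = 4 (since 146, 115 are distinct squarefree integers > 1 with 16790 not a perfect square). To show equality we compute the minimal polynomial of γ. From γ = √146 + √115: γ^2 = 146 + 2√(16790) + 115 = 261 + 2√(16790), so γ^2 - 261 = 2√(16790); squaring, (γ^2 - 261)^2 = 4·16790, i.e. γ^4 - 522γ^2 + 68121 - 67160 = 0, i.e. γ^4 - 522γ^2 + 961 = 0. So γ is a root of x^4 - 522x^2 + 961. This polynomial is irreducible over Q: it has no rational root (each ±√146 ± √115 is irrational), and any factorization into two quadratics over Q would force √(16790) ∈ Q (pairing opposite roots) or √146, √115 ∈ Q (other pairings), all impossible. Hence [Q(γ):Q] = 4 = [Q(√146, √115):Q], so Q(γ) = Q(√146, √115).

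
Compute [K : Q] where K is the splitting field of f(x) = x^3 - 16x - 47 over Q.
[K : Q] = 6

By the rational root test, any rational root of the monic integer polynomial f(x) = x^3 - 16x - 47 must be an integer dividing the constant term -47, i.e. one of ±{1, 47}. Evaluating: f(1) = -62, f(-1) = -32, f(47) = 103024, f(-47) = -103118; none is 0, so f has no rational root and is therefore irreducible over Q (a cubic with no linear factor over a field is irreducible). For an irreducible cubic, the Galois group is A_3 or S_3 according as the discriminant disc(f) = -4a^3 - 27b^2 = -4·(-16)^3 - 27·(-47)^2 = -43259 is or is not a square in Q. Here disc(f) = -43259 is not a perfect square in Q, so the Galois group of f over Q is not contained in A_3 and must be all of S_3. The splitting field has degree |S_3| = 6 over Q, so [K : Q] = 6.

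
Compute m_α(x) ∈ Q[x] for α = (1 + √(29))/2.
m_α(x) = x^2 - x - 7

From 2α - 1 = √(29), squaring gives (2α - 1)^2 = 29, i.e. 4α^2 - 4α + 1 = 29, so α^2 - α + (1 - 29)/4 = 0. Since 29 ≡ 1 (mod 4), (1 - 29)/4 = -7 ∈ Z. The polynomial x^2 - x - 7 has discriminant 1 - 4·(-7) = 29, which is not a perfect square in Q (d = 29 is squarefree and ≠ 1), so x^2 - x - 7 is irreducible over Q. It is the minimal polynomial of α.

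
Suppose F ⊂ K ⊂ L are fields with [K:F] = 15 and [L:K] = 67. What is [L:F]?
[L:F] = 1005

The tower law says that for any tower of field extensions F ⊂ K ⊂ L with finite degrees, [L:F] = [L:K] · [K:F]. Here this gives [L:F] = 67 · 15 = 1005.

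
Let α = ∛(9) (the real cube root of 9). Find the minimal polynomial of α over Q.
m_α(x) = x^3 - 9

α satisfies α^3 = 9, so x^3 - 9 annihilates α. By the rational root test, a rational root p/q (in lowest terms) of x^3 - 9 would satisfy p^3 = 9 q^3, forcing q = 1 and p^3 = 9; but 9 is not a perfect cube, contradiction. A monic cubic over Q with no rational root is irreducible (any nontrivial factorization would include a linear factor). Hence x^3 - 9 is the minimal polynomial of α, and in particular [Q(α):Q] = 3.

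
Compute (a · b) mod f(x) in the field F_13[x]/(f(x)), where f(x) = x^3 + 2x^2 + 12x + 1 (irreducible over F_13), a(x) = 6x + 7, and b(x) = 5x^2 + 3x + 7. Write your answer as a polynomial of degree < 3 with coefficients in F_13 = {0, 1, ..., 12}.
a · b ≡ 6x^2 + 2x + 6 (mod f(x))

Multiply in F_13[x]: a(x)·b(x) = (6x + 7)·(5x^2 + 3x + 7) = 4x^3 + x^2 + 11x + 10. This has degree ≥ 3, so divide by f(x) over F_13: 4x^3 + x^2 + 11x + 10 = (4)·(x^3 + 2x^2 + 12x + 1) + (6x^2 + 2x + 6). Hence a·b ≡ 6x^2 + 2x + 6 (mod f). (F_13[x]/(f) is a field with 13^3 = 2197 elements since f is irreducible of degree 3.)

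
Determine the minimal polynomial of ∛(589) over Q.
m_α(x) = x^3 - 589

α satisfies α^3 = 589, so x^3 - 589 annihilates α. By the rational root test, a rational root p/q (in lowest terms) of x^3 - 589 would satisfy p^3 = 589 q^3, forcing q = 1 and p^3 = 589; but 589 is not a perfect cube, contradiction. A monic cubic over Q with no rational root is irreducible (any nontrivial factorization would include a linear factor). Hence x^3 - 589 is the minimal polynomial of α, and in particular [Q(α):Q] = 3.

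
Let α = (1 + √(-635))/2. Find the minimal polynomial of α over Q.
m_α(x) = x^2 - x + 159

From 2α - 1 = √(-635), squaring gives (2α - 1)^2 = -635, i.e. 4α^2 - 4α + 1 = -635, so α^2 - α + (1 + 635)/4 = 0. Since -635 ≡ 1 (mod 4), (1 + 635)/4 = 159 ∈ Z. The polynomial x^2 - x + 159 has discriminant 1 - 4·(159) = -635, which is not a perfect square in Q (d = -635 is squarefree and ≠ 1), so x^2 - x + 159 is irreducible over Q. It is the minimal polynomial of α.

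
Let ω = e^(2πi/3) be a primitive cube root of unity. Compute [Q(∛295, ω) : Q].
[Q(∛295, ω) : Q] = 6

[Q(∛295):Q] = 3 (min poly x^3 - 295, irreducible since 295 is not a perfect cube). [Q(ω):Q] = 2 (min poly x^2 + x + 1). Since Q(∛295) ⊂ R and ω ∉ R, we have ω ∉ Q(∛295), so x^2 + x + 1 remains irreducible over Q(∛295) and [Q(∛295, ω) : Q(∛295)] = 2. By the tower law, [Q(∛295, ω) : Q] = 3 · 2 = 6. (In fact Q(∛295, ω) is the splitting field of x^3 - 295 over Q.)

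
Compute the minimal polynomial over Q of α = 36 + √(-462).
m_α(x) = x^2 - 72x + 1758

From α - 36 = √(-462), squaring gives (α - 36)^2 = -462, i.e. α^2 - 72α + 1296 = -462, so α^2 - 72α + 1758 = 0. The discriminant of x^2 - 72x + 1758 is (-72)^2 - 4·(1758) = 5184 - 7032 = -1848, and 4·(-462) is not a perfect square in Q since -462 is squarefree and ≠ 1. Hence x^2 - 72x + 1758 is irreducible over Q and is the minimal polynomial of α.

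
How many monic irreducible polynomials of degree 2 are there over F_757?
There are 286146 monic irreducible polynomials of degree 2 over F_757

Each element of F_{757^2} that lies in no proper subfield is a root of exactly one monic irreducible of degree 2 over F_757, and each such polynomial has 2 distinct roots in F_{757^2}. By Möbius inversion the count is N_757(2) = (1/2) Σ_{d|2} μ(2/d) · 757^d = (1/2)(μ(2)·757^1 + μ(1)·757^2) = 572292/2 = 286146.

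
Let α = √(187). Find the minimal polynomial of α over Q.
m_α(x) = x^2 - 187

α satisfies α^2 - 187 = 0, so x^2 - 187 annihilates α. Since d = 187 is squarefree and ≠ 1, it is not a perfect square in Q, so x^2 - 187 has no rational root and is therefore irreducible over Q (a degree-2 polynomial over a field is irreducible iff it has no root). Hence m_α(x) = x^2 - 187.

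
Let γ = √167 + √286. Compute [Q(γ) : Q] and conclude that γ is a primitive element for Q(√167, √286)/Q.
[Q(γ) : Q] = 4 (equivalently, Q(γ) = Q(√167, √286))

Obviously Q(γ) ⊆ Q(√167, √286), and [Q(√167, √286):Q] = 4 (since 167, 286 are distinct squarefree integers > 1 with 47762 not a perfect square). To show equality we compute the minimal polynomial of γ. From γ = √167 + √286: γ^2 = 167 + 2√(47762) + 286 = 453 + 2√(47762), so γ^2 - 453 = 2√(47762); squaring, (γ^2 - 453)^2 = 4·47762, i.e. γ^4 - 906γ^2 + 205209 - 191048 = 0, i.e. γ^4 - 906γ^2 + 14161 = 0. So γ is a root of x^4 - 906x^2 + 14161. This polynomial is irreducible over Q: it has no rational root (each ±√167 ± √286 is irrational), and any factorization into two quadratics over Q would force √(47762) ∈ Q (pairing opposite roots) or √167, √286 ∈ Q (other pairings), all impossible. Hence [Q(γ):Q] = 4 = [Q(√167, √286):Q], so Q(γ) = Q(√167, √286).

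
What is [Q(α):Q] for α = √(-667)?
[Q(α):Q] = 2

[Q(α):Q] equals the degree of the minimal polynomial of α. Here α^2 = -667 and x^2 + 667 is irreducible (d = -667 is squarefree, ≠ 1, hence not a square), so deg(m_α) = 2. Thus [Q(α):Q] = 2.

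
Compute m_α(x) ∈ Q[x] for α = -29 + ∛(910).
m_α(x) = x^3 + 87x^2 + 2523x + 23479

Set β = α + 29 = ∛(910), so β^3 = 910. Then (α + 29)^3 - 910 = 0, i.e. α is a root of g(x) = (x + 29)^3 - 910 = x^3 + 87x^2 + 2523x + 23479. Since g(x) = h(x + 29) where h(x) = x^3 - 910, and h is irreducible over Q (because 910 is not a perfect cube, so h has no rational root, and a monic cubic with no rational root is irreducible), g is also irreducible (irreducibility is preserved under the substitution x → x + 29). Hence m_α(x) = x^3 + 87x^2 + 2523x + 23479.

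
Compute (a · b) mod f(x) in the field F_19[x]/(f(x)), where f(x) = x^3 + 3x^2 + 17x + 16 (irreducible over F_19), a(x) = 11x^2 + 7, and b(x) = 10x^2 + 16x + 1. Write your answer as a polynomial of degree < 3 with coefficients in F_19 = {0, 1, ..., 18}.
a · b ≡ 3x^2 + x + 1 (mod f(x))

Multiply in F_19[x]: a(x)·b(x) = (11x^2 + 7)·(10x^2 + 16x + 1) = 15x^4 + 5x^3 + 5x^2 + 17x + 7. This has degree ≥ 3, so divide by f(x) over F_19: 15x^4 + 5x^3 + 5x^2 + 17x + 7 = (15x + 17)·(x^3 + 3x^2 + 17x + 16) + (3x^2 + x + 1). Hence a·b ≡ 3x^2 + x + 1 (mod f). (F_19[x]/(f) is a field with 19^3 = 6859 elements since f is irreducible of degree 3.)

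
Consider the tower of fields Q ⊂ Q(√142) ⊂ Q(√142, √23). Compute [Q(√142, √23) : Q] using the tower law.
[Q(√142, √23) : Q] = 4

[Q(√142):Q] = 2 (min poly x^2 - 142, irreducible since 142 is squarefree > 1). For the top step, suppose √23 ∈ Q(√142), say √23 = c + d√142 with c, d ∈ Q. Squaring: 23 = c^2 + 142d^2 + 2cd√142. Since √142 ∉ Q this forces 2cd = 0. If d = 0 then √23 = c ∈ Q, contradicting 23 squarefree > 1. If c = 0 then 23 = 142d^2, so 142·23 = (142d)^2 is a perfect square in Q — but 142·23 = 3266 is not a perfect square (since 142 and 23 are distinct squarefree integers). Contradiction. Hence √23 ∉ Q(√142), so x^2 - 23 stays irreducible over Q(√142) and [Q(√142, √23) : Q(√142)] = 2. By the tower law, [Q(√142, √23) : Q] = 2 · 2 = 4.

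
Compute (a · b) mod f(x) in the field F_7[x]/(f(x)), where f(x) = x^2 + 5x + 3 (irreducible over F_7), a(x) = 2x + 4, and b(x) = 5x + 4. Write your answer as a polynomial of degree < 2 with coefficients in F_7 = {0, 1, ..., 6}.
a · b ≡ 6x (mod f(x))

Multiply in F_7[x]: a(x)·b(x) = (2x + 4)·(5x + 4) = 3x^2 + 2. This has degree ≥ 2, so divide by f(x) over F_7: 3x^2 + 2 = (3)·(x^2 + 5x + 3) + (6x). Hence a·b ≡ 6x (mod f). (F_7[x]/(f) is a field with 7^2 = 49 elements since f is irreducible of degree 2.)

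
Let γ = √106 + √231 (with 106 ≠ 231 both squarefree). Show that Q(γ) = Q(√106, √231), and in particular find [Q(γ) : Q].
[Q(γ) : Q] = 4 (equivalently, Q(γ) = Q(√106, √231))

Obviously Q(γ) ⊆ Q(√106, √231), and [Q(√106, √231):Q] = 4 (since 106, 231 are distinct squarefree integers > 1 with 24486 not a perfect square). To show equality we compute the minimal polynomial of γ. From γ = √106 + √231: γ^2 = 106 + 2√(24486) + 231 = 337 + 2√(24486), so γ^2 - 337 = 2√(24486); squaring, (γ^2 - 337)^2 = 4·24486, i.e. γ^4 - 674γ^2 + 113569 - 97944 = 0, i.e. γ^4 - 674γ^2 + 15625 = 0. So γ is a root of x^4 - 674x^2 + 15625. This polynomial is irreducible over Q: it has no rational root (each ±√106 ± √231 is irrational), and any factorization into two quadratics over Q would force √(24486) ∈ Q (pairing opposite roots) or √106, √231 ∈ Q (other pairings), all impossible. Hence [Q(γ):Q] = 4 = [Q(√106, √231):Q], so Q(γ) = Q(√106, √231).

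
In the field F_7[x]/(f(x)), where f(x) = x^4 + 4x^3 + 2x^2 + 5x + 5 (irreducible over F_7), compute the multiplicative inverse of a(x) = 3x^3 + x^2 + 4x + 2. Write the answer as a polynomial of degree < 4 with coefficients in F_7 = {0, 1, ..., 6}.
a(x)^(-1) ≡ 3x^3 + x^2 + 5x (mod f(x))

Since f is irreducible over F_7, F_7[x]/(f) is a field and a(x) ≠ 0 has an inverse. Apply the extended Euclidean algorithm to f(x) and a(x) in F_7[x]: f(x) = (5x + 2)·a(x) + (x^2 + x + 1);  a(x) = (3x + 5)·(x^2 + x + 1) + (3x + 4);  (x^2 + x + 1) = (5x + 3)·(3x + 4) + (3). The last nonzero remainder is the constant 3 = gcd(f, a) in F_7. Back-substituting through the division chain expresses 3 = s(x)·a(x) + t(x)·f(x) with s(x) ≡ 2x^3 + 3x^2 + x (mod f), so (2x^3 + 3x^2 + x)·a(x) ≡ 3 (mod f). Multiplying by 3^(-1) ≡ 5 in F_7 gives a(x)^(-1) ≡ 5·(2x^3 + 3x^2 + x) ≡ 3x^3 + x^2 + 5x (mod f). Check: (3x^3 + x^2 + 4x + 2)·(3x^3 + x^2 + 5x) = 2x^6 + 6x^5 + x^3 + x^2 + 3x ≡ 1 (mod x^4 + 4x^3 + 2x^2 + 5x + 5).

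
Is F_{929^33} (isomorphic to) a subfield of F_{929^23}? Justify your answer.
No: F_{929^33} is not a subfield of F_{929^23}

F_{p^m} embeds in F_{p^n} iff m | n. Here 33 ∤ 23 (since 23 = 0·33 + 23 with remainder 23 ≠ 0), so F_{929^33} is not a subfield of F_{929^23}. Equivalently: if it were, the tower law would give 33 = [F_{929^33}:F_929] dividing [F_{929^23}:F_929] = 23, contradiction.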